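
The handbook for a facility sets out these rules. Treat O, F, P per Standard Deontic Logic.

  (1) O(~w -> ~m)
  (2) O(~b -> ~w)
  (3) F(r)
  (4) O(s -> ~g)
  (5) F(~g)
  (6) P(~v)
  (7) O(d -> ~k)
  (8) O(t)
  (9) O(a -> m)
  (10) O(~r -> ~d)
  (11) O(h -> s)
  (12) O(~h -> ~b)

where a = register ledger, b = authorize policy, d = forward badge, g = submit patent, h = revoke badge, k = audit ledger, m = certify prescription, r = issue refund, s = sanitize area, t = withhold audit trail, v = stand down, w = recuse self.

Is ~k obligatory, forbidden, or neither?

Neither

Premise 7 is O(d -> ~k), but O(d) is not derivable from the premises, so it does not yield O(~k).
No premise or chain of K-axiom applications forces O(~k), and none forces O(k). So ~k is neither obligatory nor forbidden under these norms.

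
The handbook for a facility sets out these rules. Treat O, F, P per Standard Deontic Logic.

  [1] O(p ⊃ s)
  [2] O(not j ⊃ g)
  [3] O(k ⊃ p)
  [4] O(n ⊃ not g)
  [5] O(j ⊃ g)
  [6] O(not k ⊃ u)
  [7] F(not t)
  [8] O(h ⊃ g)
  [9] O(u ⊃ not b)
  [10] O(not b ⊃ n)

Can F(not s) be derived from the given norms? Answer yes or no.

Yes

Premises 5 and 2 are O(j ⊃ g) and O(not j ⊃ g); every ideal world satisfies j or not j, so in either case g holds — hence O(g).
Premise 4 is O(n ⊃ not g); contrapositively O(g ⊃ not n). Since O(g) holds, K gives O(not n).
The contrapositive of premise 10 (O(not b ⊃ n)) is O(not n ⊃ b), and O(not n) is already established, so O(b).
Premise 9 is O(u ⊃ not b); contrapositively O(b ⊃ not u). Since O(b) holds, K gives O(not u).
Premise 6, O(not k ⊃ u), contraposes to O(not u ⊃ k); with O(not u) we get O(k).
From O(k) and premise 3, O(k ⊃ p), we obtain O(p).
Premise 1 is O(p ⊃ s); since O(p), deontic closure gives O(s).
Premises 7, 8 do not contribute to this derivation.
So O(s) holds, i.e. F(not s). The claim follows.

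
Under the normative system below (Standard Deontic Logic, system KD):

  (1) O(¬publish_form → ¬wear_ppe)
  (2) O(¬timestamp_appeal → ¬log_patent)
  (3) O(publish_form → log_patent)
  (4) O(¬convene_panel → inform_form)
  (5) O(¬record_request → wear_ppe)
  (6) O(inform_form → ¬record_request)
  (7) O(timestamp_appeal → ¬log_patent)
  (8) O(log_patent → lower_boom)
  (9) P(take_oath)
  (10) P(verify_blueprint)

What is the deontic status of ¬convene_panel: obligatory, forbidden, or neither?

Premises 2 and 7 are O(¬timestamp_appeal → ¬log_patent) and O(timestamp_appeal → ¬log_patent); every ideal world satisfies ¬timestamp_appeal or timestamp_appeal, so in either case ¬log_patent holds — hence O(¬log_patent).
The contrapositive of premise 3 (O(publish_form → log_patent)) is O(¬log_patent → ¬publish_form), and O(¬log_patent) is already established, so O(¬publish_form).
Premise 1 is O(¬publish_form → ¬wear_ppe); since O(¬publish_form), deontic closure gives O(¬wear_ppe).
Premise 5, O(¬record_request → wear_ppe), contraposes to O(¬wear_ppe → record_request); with O(¬wear_ppe) we get O(record_request).
The contrapositive of premise 6 (O(inform_form → ¬record_request)) is O(record_request → ¬inform_form), and O(record_request) is already established, so O(¬inform_form).
Premise 4 is O(¬convene_panel → inform_form); contrapositively O(¬inform_form → convene_panel). Since O(¬inform_form) holds, K gives O(convene_panel).
Premises 8, 9, 10 do not contribute to this derivation.
Thus O(convene_panel), which is F(¬convene_panel): ¬convene_panel is forbidden.

Forbidden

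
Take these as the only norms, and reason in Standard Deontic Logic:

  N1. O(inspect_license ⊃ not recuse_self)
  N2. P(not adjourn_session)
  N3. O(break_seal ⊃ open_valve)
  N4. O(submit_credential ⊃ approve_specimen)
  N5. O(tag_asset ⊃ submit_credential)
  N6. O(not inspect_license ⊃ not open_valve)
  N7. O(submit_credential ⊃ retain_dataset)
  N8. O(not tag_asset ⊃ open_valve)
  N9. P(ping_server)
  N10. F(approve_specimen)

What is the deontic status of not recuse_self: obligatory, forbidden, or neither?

Premise 10, F(approve_specimen), is equivalent to O(not approve_specimen).
The contrapositive of premise 4 (O(submit_credential ⊃ approve_specimen)) is O(not approve_specimen ⊃ not submit_credential), and O(not approve_specimen) is already established, so O(not submit_credential).
The contrapositive of premise 5 (O(tag_asset ⊃ submit_credential)) is O(not submit_credential ⊃ not tag_asset), and O(not submit_credential) is already established, so O(not tag_asset).
With premise 8, O(not tag_asset ⊃ open_valve), the K-axiom yields O(open_valve).
The contrapositive of premise 6 (O(not inspect_license ⊃ not open_valve)) is O(open_valve ⊃ inspect_license), and O(open_valve) is already established, so O(inspect_license).
With premise 1, O(inspect_license ⊃ not recuse_self), the K-axiom yields O(not recuse_self).
Premises 2, 3, 7, 9 do not contribute to this derivation.
Hence not recuse_self is obligatory.

Obligatory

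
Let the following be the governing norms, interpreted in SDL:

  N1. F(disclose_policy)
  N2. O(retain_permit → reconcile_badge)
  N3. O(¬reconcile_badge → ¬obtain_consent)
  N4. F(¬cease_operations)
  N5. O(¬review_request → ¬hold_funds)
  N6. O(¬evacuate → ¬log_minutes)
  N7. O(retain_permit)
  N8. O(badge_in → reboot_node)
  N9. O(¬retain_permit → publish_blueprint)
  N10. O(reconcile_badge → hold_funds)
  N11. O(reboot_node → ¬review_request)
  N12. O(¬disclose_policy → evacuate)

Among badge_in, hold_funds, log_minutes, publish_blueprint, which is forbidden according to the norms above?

Premise 7 gives O(retain_permit).
Applying K to premise 2 (O(retain_permit → reconcile_badge)) and O(retain_permit) yields O(reconcile_badge).
Applying K to premise 10 (O(reconcile_badge → hold_funds)) and O(reconcile_badge) yields O(hold_funds).
The contrapositive of premise 5 (O(¬review_request → ¬hold_funds)) is O(hold_funds → review_request), and O(hold_funds) is already established, so O(review_request).
Premise 11 is O(reboot_node → ¬review_request); contrapositively O(review_request → ¬reboot_node). Since O(review_request) holds, K gives O(¬reboot_node).
Premise 8, O(badge_in → reboot_node), contraposes to O(¬reboot_node → ¬badge_in); with O(¬reboot_node) we get O(¬badge_in).
So O(¬badge_in) holds, i.e. badge_in is forbidden. None of the other listed options is forbidden under the premises.

badge_in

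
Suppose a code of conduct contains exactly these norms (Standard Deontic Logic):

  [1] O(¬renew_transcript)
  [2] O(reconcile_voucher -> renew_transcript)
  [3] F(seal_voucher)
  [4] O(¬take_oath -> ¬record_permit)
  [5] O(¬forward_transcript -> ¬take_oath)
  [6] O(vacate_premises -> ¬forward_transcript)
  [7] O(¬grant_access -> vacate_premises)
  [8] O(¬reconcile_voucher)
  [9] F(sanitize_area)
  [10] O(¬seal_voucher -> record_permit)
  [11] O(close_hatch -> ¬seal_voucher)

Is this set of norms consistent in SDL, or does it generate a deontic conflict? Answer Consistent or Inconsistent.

Consistent

Premise 2 is O(reconcile_voucher -> renew_transcript), but O(reconcile_voucher) is not derivable from the premises, so it does not yield O(renew_transcript).
So O(renew_transcript) is not derivable, and the apparent clash with O(¬renew_transcript) does not arise.
A world satisfying every obligation exists (e.g. close_hatch=false, forward_transcript=true, grant_access=true, reconcile_voucher=false, record_permit=true, renew_transcript=false, sanitize_area=false, seal_voucher=false, take_oath=true, vacate_premises=false); no atom is both obligatory and forbidden, so the set is consistent.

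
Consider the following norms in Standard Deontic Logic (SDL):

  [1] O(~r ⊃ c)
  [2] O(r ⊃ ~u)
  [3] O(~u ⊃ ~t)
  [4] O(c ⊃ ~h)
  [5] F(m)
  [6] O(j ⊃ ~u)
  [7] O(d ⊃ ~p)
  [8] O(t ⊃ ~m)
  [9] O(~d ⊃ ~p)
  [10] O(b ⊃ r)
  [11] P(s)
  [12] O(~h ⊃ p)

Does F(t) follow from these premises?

By case analysis on d: premise 7 gives O(d ⊃ ~p) and premise 9 gives O(~d ⊃ ~p), so O(~p) either way.
Premise 12 is O(~h ⊃ p); contrapositively O(~p ⊃ h). Since O(~p) holds, K gives O(h).
Premise 4 is O(c ⊃ ~h); contrapositively O(h ⊃ ~c). Since O(h) holds, K gives O(~c).
The contrapositive of premise 1 (O(~r ⊃ c)) is O(~c ⊃ r), and O(~c) is already established, so O(r).
With premise 2, O(r ⊃ ~u), the K-axiom yields O(~u).
From O(~u) and premise 3, O(~u ⊃ ~t), we obtain O(~t).
Premises 5, 6, 8, 10, 11 do not contribute to this derivation.
So O(~t) holds, i.e. F(t). The claim follows.

Yes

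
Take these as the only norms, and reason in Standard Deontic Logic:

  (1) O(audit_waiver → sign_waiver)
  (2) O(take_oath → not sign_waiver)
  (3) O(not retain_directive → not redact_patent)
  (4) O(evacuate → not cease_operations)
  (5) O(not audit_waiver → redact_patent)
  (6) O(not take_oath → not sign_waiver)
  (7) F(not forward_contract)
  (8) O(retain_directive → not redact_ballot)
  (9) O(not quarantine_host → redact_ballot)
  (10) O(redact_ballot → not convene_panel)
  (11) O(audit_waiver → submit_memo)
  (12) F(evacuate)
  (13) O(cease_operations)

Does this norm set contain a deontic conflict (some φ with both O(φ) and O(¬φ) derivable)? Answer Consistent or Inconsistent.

Premise 4 is O(evacuate → not cease_operations), but O(evacuate) is not derivable from the premises, so it does not yield O(not cease_operations).
So O(not cease_operations) is not derivable, and the apparent clash with O(cease_operations) does not arise.
A world satisfying every obligation exists (e.g. audit_waiver=false, cease_operations=true, convene_panel=false, evacuate=false, forward_contract=true, quarantine_host=true, redact_ballot=false, redact_patent=true, retain_directive=true, sign_waiver=false, submit_memo=false, take_oath=false); no atom is both obligatory and forbidden, so the set is consistent.

Consistent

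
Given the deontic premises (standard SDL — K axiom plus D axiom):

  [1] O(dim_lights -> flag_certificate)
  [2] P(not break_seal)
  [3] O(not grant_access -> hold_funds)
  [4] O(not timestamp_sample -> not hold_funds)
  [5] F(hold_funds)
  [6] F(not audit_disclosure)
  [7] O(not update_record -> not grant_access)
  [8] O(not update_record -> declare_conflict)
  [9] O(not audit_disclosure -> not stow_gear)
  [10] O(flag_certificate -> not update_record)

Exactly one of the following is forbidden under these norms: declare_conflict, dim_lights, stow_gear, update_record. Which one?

Premise 5 is F(hold_funds), i.e. O(not hold_funds).
Premise 3, O(not grant_access -> hold_funds), contraposes to O(not hold_funds -> grant_access); with O(not hold_funds) we get O(grant_access).
Premise 7 is O(not update_record -> not grant_access); contrapositively O(grant_access -> update_record). Since O(grant_access) holds, K gives O(update_record).
Premise 10 is O(flag_certificate -> not update_record); contrapositively O(update_record -> not flag_certificate). Since O(update_record) holds, K gives O(not flag_certificate).
The contrapositive of premise 1 (O(dim_lights -> flag_certificate)) is O(not flag_certificate -> not dim_lights), and O(not flag_certificate) is already established, so O(not dim_lights).
So O(not dim_lights) holds, i.e. dim_lights is forbidden. None of the other listed options is forbidden under the premises.

dim_lights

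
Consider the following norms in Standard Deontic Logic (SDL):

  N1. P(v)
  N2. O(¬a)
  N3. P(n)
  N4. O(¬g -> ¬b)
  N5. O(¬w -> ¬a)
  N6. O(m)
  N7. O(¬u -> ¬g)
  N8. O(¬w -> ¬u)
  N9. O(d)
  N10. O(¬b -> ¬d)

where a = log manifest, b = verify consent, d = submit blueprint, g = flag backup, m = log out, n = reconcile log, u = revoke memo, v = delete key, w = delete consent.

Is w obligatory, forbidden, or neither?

Obligatory

Premise 9 gives O(d).
Premise 10, O(¬b -> ¬d), contraposes to O(d -> b); with O(d) we get O(b).
The contrapositive of premise 4 (O(¬g -> ¬b)) is O(b -> g), and O(b) is already established, so O(g).
The contrapositive of premise 7 (O(¬u -> ¬g)) is O(g -> u), and O(g) is already established, so O(u).
Premise 8, O(¬w -> ¬u), contraposes to O(u -> w); with O(u) we get O(w).
Premises 1, 2, 3, 5, 6 do not contribute to this derivation.
Hence w is obligatory.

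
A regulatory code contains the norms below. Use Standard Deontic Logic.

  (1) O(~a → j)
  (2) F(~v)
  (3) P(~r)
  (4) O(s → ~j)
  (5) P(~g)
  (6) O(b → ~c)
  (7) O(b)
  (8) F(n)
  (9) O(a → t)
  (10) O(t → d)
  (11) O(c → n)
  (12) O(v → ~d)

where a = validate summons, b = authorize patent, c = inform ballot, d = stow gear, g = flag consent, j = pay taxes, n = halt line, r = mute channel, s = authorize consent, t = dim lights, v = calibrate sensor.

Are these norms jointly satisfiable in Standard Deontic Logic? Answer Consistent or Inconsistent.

Consistent

Premise 11 is O(c → n), but O(c) is not derivable from the premises, so it does not yield O(n).
So O(n) is not derivable, and the apparent clash with O(~n) does not arise.
A world satisfying every obligation exists (e.g. a=false, b=true, c=false, d=false, g=false, j=true, n=false, r=false, s=false, t=false, v=true); no atom is both obligatory and forbidden, so the set is consistent.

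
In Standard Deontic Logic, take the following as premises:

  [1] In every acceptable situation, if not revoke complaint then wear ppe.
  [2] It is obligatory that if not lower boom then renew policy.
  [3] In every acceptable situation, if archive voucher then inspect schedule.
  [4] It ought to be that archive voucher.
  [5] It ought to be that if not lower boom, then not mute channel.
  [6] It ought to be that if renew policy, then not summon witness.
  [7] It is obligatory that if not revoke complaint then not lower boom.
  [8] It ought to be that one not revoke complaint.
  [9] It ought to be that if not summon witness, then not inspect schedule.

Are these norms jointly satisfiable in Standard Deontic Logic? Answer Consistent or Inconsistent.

Premise 4 gives O(archive_voucher).
Applying K to premise 3 (O(archive_voucher → inspect_schedule)) and O(archive_voucher) yields O(inspect_schedule).
The contrapositive of premise 9 (O(¬summon_witness → ¬inspect_schedule)) is O(inspect_schedule → summon_witness), and O(inspect_schedule) is already established, so O(summon_witness).
Premise 6 is O(renew_policy → ¬summon_witness); contrapositively O(summon_witness → ¬renew_policy). Since O(summon_witness) holds, K gives O(¬renew_policy).
Premise 2, O(¬lower_boom → renew_policy), contraposes to O(¬renew_policy → lower_boom); with O(¬renew_policy) we get O(lower_boom).
The contrapositive of premise 7 (O(¬revoke_complaint → ¬lower_boom)) is O(lower_boom → revoke_complaint), and O(lower_boom) is already established, so O(revoke_complaint).
Yet premise 8 states O(¬revoke_complaint).
We now have both O(revoke_complaint) and O(¬revoke_complaint) — revoke_complaint is simultaneously obligatory and forbidden, violating the D-axiom.

Inconsistent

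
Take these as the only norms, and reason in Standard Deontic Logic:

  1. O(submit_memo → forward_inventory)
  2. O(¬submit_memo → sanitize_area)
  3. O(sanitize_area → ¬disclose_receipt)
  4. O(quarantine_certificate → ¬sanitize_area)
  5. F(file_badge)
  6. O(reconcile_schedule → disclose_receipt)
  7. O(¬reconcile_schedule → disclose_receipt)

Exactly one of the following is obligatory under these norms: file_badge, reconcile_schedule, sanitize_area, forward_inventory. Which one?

forward_inventory

Premises 6 and 7 cover both cases: O(reconcile_schedule → disclose_receipt) and O(¬reconcile_schedule → disclose_receipt). Since reconcile_schedule ∨ ¬reconcile_schedule is a tautology, O(disclose_receipt) follows.
Premise 3 is O(sanitize_area → ¬disclose_receipt); contrapositively O(disclose_receipt → ¬sanitize_area). Since O(disclose_receipt) holds, K gives O(¬sanitize_area).
Premise 2, O(¬submit_memo → sanitize_area), contraposes to O(¬sanitize_area → submit_memo); with O(¬sanitize_area) we get O(submit_memo).
Applying K to premise 1 (O(submit_memo → forward_inventory)) and O(submit_memo) yields O(forward_inventory).
So O(forward_inventory) holds — forward_inventory is obligatory. None of the other listed options is made obligatory by any chain of premises.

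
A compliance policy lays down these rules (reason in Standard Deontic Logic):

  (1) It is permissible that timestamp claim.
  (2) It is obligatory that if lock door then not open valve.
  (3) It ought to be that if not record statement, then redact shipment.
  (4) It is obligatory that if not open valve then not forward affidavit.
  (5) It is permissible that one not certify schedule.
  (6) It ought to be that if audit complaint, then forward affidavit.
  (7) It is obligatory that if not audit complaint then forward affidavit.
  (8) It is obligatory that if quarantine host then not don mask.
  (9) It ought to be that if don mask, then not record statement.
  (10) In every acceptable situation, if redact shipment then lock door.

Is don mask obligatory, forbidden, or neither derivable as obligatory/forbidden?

Forbidden

Premises 7 and 6 are O(¬audit_complaint → forward_affidavit) and O(audit_complaint → forward_affidavit); every ideal world satisfies ¬audit_complaint or audit_complaint, so in either case forward_affidavit holds — hence O(forward_affidavit).
Premise 4 is O(¬open_valve → ¬forward_affidavit); contrapositively O(forward_affidavit → open_valve). Since O(forward_affidavit) holds, K gives O(open_valve).
Premise 2 is O(lock_door → ¬open_valve); contrapositively O(open_valve → ¬lock_door). Since O(open_valve) holds, K gives O(¬lock_door).
The contrapositive of premise 10 (O(redact_shipment → lock_door)) is O(¬lock_door → ¬redact_shipment), and O(¬lock_door) is already established, so O(¬redact_shipment).
Premise 3, O(¬record_statement → redact_shipment), contraposes to O(¬redact_shipment → record_statement); with O(¬redact_shipment) we get O(record_statement).
Premise 9, O(don_mask → ¬record_statement), contraposes to O(record_statement → ¬don_mask); with O(record_statement) we get O(¬don_mask).
Premises 1, 5, 8 do not contribute to this derivation.
Thus O(¬don_mask), which is F(don_mask): don_mask is forbidden.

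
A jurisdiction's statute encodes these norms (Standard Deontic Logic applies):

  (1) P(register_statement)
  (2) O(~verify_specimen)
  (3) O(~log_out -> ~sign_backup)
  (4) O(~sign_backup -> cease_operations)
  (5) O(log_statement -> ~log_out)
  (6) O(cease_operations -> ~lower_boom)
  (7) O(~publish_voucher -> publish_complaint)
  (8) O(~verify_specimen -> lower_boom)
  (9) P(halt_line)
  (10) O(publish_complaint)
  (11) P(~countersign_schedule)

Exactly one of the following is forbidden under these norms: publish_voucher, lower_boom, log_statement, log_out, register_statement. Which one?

Premise 2 states O(~verify_specimen) outright.
Applying K to premise 8 (O(~verify_specimen -> lower_boom)) and O(~verify_specimen) yields O(lower_boom).
Premise 6, O(cease_operations -> ~lower_boom), contraposes to O(lower_boom -> ~cease_operations); with O(lower_boom) we get O(~cease_operations).
Premise 4, O(~sign_backup -> cease_operations), contraposes to O(~cease_operations -> sign_backup); with O(~cease_operations) we get O(sign_backup).
Premise 3 is O(~log_out -> ~sign_backup); contrapositively O(sign_backup -> log_out). Since O(sign_backup) holds, K gives O(log_out).
The contrapositive of premise 5 (O(log_statement -> ~log_out)) is O(log_out -> ~log_statement), and O(log_out) is already established, so O(~log_statement).
So O(~log_statement) holds, i.e. log_statement is forbidden. None of the other listed options is forbidden under the premises.

log_statement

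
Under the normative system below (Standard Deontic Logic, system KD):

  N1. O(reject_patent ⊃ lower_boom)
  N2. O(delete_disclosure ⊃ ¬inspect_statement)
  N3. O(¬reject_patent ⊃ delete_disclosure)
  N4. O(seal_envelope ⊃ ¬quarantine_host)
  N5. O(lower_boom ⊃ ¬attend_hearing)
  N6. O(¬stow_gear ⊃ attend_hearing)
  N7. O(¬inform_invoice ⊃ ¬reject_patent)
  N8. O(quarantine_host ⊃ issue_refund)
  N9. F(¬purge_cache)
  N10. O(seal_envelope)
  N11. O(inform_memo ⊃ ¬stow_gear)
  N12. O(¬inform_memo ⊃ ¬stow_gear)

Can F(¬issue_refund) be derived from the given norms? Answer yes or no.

Premise 8 is O(quarantine_host ⊃ issue_refund), but O(quarantine_host) is not derivable from the premises, so it does not yield O(issue_refund).
No other premise forces O(issue_refund). An ideal world satisfying every premise can still have ¬issue_refund true, so F(¬issue_refund) is not derivable.

No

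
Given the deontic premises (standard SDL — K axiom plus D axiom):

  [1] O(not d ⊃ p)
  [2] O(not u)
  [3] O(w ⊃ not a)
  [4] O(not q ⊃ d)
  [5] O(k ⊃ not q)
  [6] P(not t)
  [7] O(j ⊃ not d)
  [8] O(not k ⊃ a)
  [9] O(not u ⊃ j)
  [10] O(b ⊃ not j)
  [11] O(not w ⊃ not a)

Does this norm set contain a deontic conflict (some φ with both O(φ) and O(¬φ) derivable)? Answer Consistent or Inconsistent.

Premises 3 and 11 are O(w ⊃ not a) and O(not w ⊃ not a); every ideal world satisfies w or not w, so in either case not a holds — hence O(not a).
Premise 8, O(not k ⊃ a), contraposes to O(not a ⊃ k); with O(not a) we get O(k).
With premise 5, O(k ⊃ not q), the K-axiom yields O(not q).
With premise 4, O(not q ⊃ d), the K-axiom yields O(d).
Premise 7, O(j ⊃ not d), contraposes to O(d ⊃ not j); with O(d) we get O(not j).
Premise 9, O(not u ⊃ j), contraposes to O(not j ⊃ u); with O(not j) we get O(u).
But premise 2 directly asserts O(not u).
We now have both O(u) and O(not u) — u is simultaneously obligatory and forbidden, violating the D-axiom.

Inconsistent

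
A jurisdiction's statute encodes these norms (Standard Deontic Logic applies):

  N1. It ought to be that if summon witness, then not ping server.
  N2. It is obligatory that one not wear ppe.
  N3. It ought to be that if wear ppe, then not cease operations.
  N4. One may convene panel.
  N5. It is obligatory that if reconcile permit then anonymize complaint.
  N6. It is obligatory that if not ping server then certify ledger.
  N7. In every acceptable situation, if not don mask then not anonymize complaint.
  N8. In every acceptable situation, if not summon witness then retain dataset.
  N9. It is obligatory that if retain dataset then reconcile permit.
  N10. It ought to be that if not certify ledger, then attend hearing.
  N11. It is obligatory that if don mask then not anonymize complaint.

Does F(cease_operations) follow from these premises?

No

Premise 3 is O(wear_ppe → ¬cease_operations), but O(wear_ppe) is not derivable from the premises, so it does not yield O(¬cease_operations).
No other premise forces O(¬cease_operations). An ideal world satisfying every premise can still have cease_operations true, so F(cease_operations) is not derivable.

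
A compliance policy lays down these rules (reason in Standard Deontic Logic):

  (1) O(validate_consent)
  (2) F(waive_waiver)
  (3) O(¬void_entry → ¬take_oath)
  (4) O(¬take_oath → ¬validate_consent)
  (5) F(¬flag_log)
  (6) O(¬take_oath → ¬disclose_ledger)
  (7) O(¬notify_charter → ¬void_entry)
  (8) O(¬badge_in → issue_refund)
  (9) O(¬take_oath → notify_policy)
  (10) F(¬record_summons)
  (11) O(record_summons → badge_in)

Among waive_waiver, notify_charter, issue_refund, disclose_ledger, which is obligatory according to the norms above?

From premise 1 we have O(validate_consent).
The contrapositive of premise 4 (O(¬take_oath → ¬validate_consent)) is O(validate_consent → take_oath), and O(validate_consent) is already established, so O(take_oath).
Premise 3 is O(¬void_entry → ¬take_oath); contrapositively O(take_oath → void_entry). Since O(take_oath) holds, K gives O(void_entry).
The contrapositive of premise 7 (O(¬notify_charter → ¬void_entry)) is O(void_entry → notify_charter), and O(void_entry) is already established, so O(notify_charter).
So O(notify_charter) holds — notify_charter is obligatory. None of the other listed options is made obligatory by any chain of premises.

notify_charter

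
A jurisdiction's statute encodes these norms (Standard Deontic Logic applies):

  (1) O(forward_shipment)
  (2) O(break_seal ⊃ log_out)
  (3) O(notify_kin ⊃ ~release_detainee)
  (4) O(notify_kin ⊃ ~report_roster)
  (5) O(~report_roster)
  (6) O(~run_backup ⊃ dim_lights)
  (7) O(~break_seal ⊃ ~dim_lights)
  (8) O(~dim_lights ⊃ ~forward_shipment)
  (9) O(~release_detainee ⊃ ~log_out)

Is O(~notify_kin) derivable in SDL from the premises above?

Premise 1 gives O(forward_shipment).
Premise 8, O(~dim_lights ⊃ ~forward_shipment), contraposes to O(forward_shipment ⊃ dim_lights); with O(forward_shipment) we get O(dim_lights).
Premise 7, O(~break_seal ⊃ ~dim_lights), contraposes to O(dim_lights ⊃ break_seal); with O(dim_lights) we get O(break_seal).
Premise 2 is O(break_seal ⊃ log_out); since O(break_seal), deontic closure gives O(log_out).
Premise 9 is O(~release_detainee ⊃ ~log_out); contrapositively O(log_out ⊃ release_detainee). Since O(log_out) holds, K gives O(release_detainee).
Premise 3, O(notify_kin ⊃ ~release_detainee), contraposes to O(release_detainee ⊃ ~notify_kin); with O(release_detainee) we get O(~notify_kin).
Premises 4, 5, 6 do not contribute to this derivation.
So O(~notify_kin) follows.

Yes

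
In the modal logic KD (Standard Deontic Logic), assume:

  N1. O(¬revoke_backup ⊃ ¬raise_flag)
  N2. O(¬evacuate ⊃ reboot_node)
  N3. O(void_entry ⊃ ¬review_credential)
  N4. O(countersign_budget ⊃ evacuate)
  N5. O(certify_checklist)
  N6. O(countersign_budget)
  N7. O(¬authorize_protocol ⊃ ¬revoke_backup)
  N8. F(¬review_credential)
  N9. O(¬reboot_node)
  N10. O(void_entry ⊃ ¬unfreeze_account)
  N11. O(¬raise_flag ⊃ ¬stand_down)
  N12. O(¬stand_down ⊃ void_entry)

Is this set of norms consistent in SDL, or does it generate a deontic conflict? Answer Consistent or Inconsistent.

Premise 2 is O(¬evacuate ⊃ reboot_node), but O(¬evacuate) is not derivable from the premises, so it does not yield O(reboot_node).
So O(reboot_node) is not derivable, and the apparent clash with O(¬reboot_node) does not arise.
A world satisfying every obligation exists (e.g. authorize_protocol=true, certify_checklist=true, countersign_budget=true, evacuate=true, raise_flag=true, reboot_node=false, review_credential=true, revoke_backup=true, stand_down=true, unfreeze_account=false, void_entry=false); no atom is both obligatory and forbidden, so the set is consistent.

Consistent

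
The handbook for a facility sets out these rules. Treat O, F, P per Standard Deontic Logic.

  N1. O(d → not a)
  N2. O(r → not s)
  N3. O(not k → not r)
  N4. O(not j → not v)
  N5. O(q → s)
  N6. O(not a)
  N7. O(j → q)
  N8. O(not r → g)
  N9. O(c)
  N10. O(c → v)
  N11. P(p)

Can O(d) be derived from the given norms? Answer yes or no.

Premise 1 is O(d → not a); even if O(not a) held, inferring O(d) would be affirming the consequent — invalid.
No other premise forces O(d). An ideal world satisfying every premise can still have d false, so O(d) is not derivable.

No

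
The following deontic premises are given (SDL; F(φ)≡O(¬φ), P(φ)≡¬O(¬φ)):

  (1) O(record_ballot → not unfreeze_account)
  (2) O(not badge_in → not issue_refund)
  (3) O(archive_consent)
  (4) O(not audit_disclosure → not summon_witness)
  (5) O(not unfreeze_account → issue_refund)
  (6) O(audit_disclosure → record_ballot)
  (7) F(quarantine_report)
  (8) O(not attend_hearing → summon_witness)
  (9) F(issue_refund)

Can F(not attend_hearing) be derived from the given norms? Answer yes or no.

Premise 9 is F(issue_refund), i.e. O(not issue_refund).
The contrapositive of premise 5 (O(not unfreeze_account → issue_refund)) is O(not issue_refund → unfreeze_account), and O(not issue_refund) is already established, so O(unfreeze_account).
Premise 1, O(record_ballot → not unfreeze_account), contraposes to O(unfreeze_account → not record_ballot); with O(unfreeze_account) we get O(not record_ballot).
The contrapositive of premise 6 (O(audit_disclosure → record_ballot)) is O(not record_ballot → not audit_disclosure), and O(not record_ballot) is already established, so O(not audit_disclosure).
With premise 4, O(not audit_disclosure → not summon_witness), the K-axiom yields O(not summon_witness).
Premise 8, O(not attend_hearing → summon_witness), contraposes to O(not summon_witness → attend_hearing); with O(not summon_witness) we get O(attend_hearing).
Premises 2, 3, 7 do not contribute to this derivation.
So O(attend_hearing) holds, i.e. F(not attend_hearing). The claim follows.

Yes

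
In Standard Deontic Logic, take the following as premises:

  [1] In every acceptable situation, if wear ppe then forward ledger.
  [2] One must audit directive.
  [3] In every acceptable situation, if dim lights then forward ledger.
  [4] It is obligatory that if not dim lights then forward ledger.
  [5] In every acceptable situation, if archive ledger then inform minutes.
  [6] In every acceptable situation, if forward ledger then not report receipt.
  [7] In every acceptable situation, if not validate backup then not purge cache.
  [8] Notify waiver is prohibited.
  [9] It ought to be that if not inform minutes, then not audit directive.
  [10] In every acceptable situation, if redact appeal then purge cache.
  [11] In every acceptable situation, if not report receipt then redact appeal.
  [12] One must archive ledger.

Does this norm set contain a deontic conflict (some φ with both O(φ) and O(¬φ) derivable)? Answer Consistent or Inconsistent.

Premise 9 is O(¬inform_minutes → ¬audit_directive), but O(¬inform_minutes) is not derivable from the premises, so it does not yield O(¬audit_directive).
So O(¬audit_directive) is not derivable, and the apparent clash with O(audit_directive) does not arise.
A world satisfying every obligation exists (e.g. archive_ledger=true, audit_directive=true, dim_lights=false, forward_ledger=true, inform_minutes=true, notify_waiver=false, purge_cache=true, redact_appeal=true, report_receipt=false, validate_backup=true, wear_ppe=false); no atom is both obligatory and forbidden, so the set is consistent.

Consistent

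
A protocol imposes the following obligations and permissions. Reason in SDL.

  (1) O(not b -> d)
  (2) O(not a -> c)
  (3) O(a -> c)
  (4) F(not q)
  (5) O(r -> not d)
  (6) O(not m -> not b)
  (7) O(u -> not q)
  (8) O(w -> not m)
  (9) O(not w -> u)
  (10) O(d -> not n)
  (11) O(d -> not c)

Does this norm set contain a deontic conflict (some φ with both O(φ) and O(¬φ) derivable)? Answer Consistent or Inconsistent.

Premises 3 and 2 are O(a -> c) and O(not a -> c); every ideal world satisfies a or not a, so in either case c holds — hence O(c).
Premise 11, O(d -> not c), contraposes to O(c -> not d); with O(c) we get O(not d).
Premise 1 is O(not b -> d); contrapositively O(not d -> b). Since O(not d) holds, K gives O(b).
Premise 6 is O(not m -> not b); contrapositively O(b -> m). Since O(b) holds, K gives O(m).
The contrapositive of premise 8 (O(w -> not m)) is O(m -> not w), and O(m) is already established, so O(not w).
From O(not w) and premise 9, O(not w -> u), we obtain O(u).
From O(u) and premise 7, O(u -> not q), we obtain O(not q).
However, F(not q) at premise 4 amounts to O(q).
We now have both O(not q) and O(q) — q is simultaneously obligatory and forbidden, violating the D-axiom.

Inconsistent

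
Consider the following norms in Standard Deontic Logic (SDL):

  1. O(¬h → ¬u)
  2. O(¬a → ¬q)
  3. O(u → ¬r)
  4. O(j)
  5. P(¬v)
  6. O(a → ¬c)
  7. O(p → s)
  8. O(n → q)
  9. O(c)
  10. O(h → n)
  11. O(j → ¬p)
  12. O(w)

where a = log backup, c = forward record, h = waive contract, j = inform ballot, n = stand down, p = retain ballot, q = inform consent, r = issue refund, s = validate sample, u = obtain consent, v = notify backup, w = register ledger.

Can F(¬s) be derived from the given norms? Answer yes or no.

Premise 7 is O(p → s), but O(p) is not derivable from the premises, so it does not yield O(s).
No other premise forces O(s). An ideal world satisfying every premise can still have ¬s true, so F(¬s) is not derivable.

No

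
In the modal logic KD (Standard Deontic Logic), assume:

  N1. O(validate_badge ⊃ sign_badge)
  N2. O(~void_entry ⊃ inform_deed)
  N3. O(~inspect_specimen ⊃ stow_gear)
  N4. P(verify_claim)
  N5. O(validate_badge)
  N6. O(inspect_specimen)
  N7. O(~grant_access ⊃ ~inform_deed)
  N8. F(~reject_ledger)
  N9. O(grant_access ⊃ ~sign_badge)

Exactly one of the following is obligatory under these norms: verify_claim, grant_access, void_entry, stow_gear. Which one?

void_entry

From premise 5 we have O(validate_badge).
From O(validate_badge) and premise 1, O(validate_badge ⊃ sign_badge), we obtain O(sign_badge).
Premise 9, O(grant_access ⊃ ~sign_badge), contraposes to O(sign_badge ⊃ ~grant_access); with O(sign_badge) we get O(~grant_access).
With premise 7, O(~grant_access ⊃ ~inform_deed), the K-axiom yields O(~inform_deed).
The contrapositive of premise 2 (O(~void_entry ⊃ inform_deed)) is O(~inform_deed ⊃ void_entry), and O(~inform_deed) is already established, so O(void_entry).
So O(void_entry) holds — void_entry is obligatory. None of the other listed options is made obligatory by any chain of premises.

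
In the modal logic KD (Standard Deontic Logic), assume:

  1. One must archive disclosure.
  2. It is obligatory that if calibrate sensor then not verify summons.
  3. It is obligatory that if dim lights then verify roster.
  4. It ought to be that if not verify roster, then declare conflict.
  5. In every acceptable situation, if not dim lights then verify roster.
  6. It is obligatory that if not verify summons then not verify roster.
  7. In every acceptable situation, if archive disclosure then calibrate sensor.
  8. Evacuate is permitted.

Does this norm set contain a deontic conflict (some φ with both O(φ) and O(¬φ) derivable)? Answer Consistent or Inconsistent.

By case analysis on dim_lights: premise 3 gives O(dim_lights → verify_roster) and premise 5 gives O(¬dim_lights → verify_roster), so O(verify_roster) either way.
Premise 6, O(¬verify_summons → ¬verify_roster), contraposes to O(verify_roster → verify_summons); with O(verify_roster) we get O(verify_summons).
The contrapositive of premise 2 (O(calibrate_sensor → ¬verify_summons)) is O(verify_summons → ¬calibrate_sensor), and O(verify_summons) is already established, so O(¬calibrate_sensor).
Premise 7, O(archive_disclosure → calibrate_sensor), contraposes to O(¬calibrate_sensor → ¬archive_disclosure); with O(¬calibrate_sensor) we get O(¬archive_disclosure).
Yet premise 1 states O(archive_disclosure).
We now have both O(¬archive_disclosure) and O(archive_disclosure) — archive_disclosure is simultaneously obligatory and forbidden, violating the D-axiom.

Inconsistent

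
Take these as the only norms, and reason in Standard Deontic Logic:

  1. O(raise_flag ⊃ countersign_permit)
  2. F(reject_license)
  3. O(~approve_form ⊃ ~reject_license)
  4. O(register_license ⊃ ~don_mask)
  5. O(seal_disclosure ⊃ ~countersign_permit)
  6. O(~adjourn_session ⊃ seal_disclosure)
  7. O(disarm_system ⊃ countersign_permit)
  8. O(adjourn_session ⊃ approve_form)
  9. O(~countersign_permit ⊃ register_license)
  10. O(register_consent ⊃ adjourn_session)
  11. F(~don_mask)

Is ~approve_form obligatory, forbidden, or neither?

F(~don_mask) at premise 11 means O(don_mask).
The contrapositive of premise 4 (O(register_license ⊃ ~don_mask)) is O(don_mask ⊃ ~register_license), and O(don_mask) is already established, so O(~register_license).
The contrapositive of premise 9 (O(~countersign_permit ⊃ register_license)) is O(~register_license ⊃ countersign_permit), and O(~register_license) is already established, so O(countersign_permit).
Premise 5, O(seal_disclosure ⊃ ~countersign_permit), contraposes to O(countersign_permit ⊃ ~seal_disclosure); with O(countersign_permit) we get O(~seal_disclosure).
The contrapositive of premise 6 (O(~adjourn_session ⊃ seal_disclosure)) is O(~seal_disclosure ⊃ adjourn_session), and O(~seal_disclosure) is already established, so O(adjourn_session).
Applying K to premise 8 (O(adjourn_session ⊃ approve_form)) and O(adjourn_session) yields O(approve_form).
Premises 1, 2, 3, 7, 10 do not contribute to this derivation.
Thus O(approve_form), which is F(~approve_form): ~approve_form is forbidden.

Forbidden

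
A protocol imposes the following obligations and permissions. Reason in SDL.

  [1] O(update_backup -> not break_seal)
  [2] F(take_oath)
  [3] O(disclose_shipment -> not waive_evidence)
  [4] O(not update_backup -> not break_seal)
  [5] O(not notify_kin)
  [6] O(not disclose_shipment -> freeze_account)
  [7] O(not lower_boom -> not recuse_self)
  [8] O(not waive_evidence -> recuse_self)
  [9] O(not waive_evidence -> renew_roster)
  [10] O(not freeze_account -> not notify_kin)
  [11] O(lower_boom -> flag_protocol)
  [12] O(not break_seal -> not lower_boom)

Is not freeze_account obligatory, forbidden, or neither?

By case analysis on update_backup: premise 1 gives O(update_backup -> not break_seal) and premise 4 gives O(not update_backup -> not break_seal), so O(not break_seal) either way.
From O(not break_seal) and premise 12, O(not break_seal -> not lower_boom), we obtain O(not lower_boom).
Applying K to premise 7 (O(not lower_boom -> not recuse_self)) and O(not lower_boom) yields O(not recuse_self).
The contrapositive of premise 8 (O(not waive_evidence -> recuse_self)) is O(not recuse_self -> waive_evidence), and O(not recuse_self) is already established, so O(waive_evidence).
Premise 3 is O(disclose_shipment -> not waive_evidence); contrapositively O(waive_evidence -> not disclose_shipment). Since O(waive_evidence) holds, K gives O(not disclose_shipment).
With premise 6, O(not disclose_shipment -> freeze_account), the K-axiom yields O(freeze_account).
Premises 2, 5, 9, 10, 11 do not contribute to this derivation.
Thus O(freeze_account), which is F(not freeze_account): not freeze_account is forbidden.

Forbidden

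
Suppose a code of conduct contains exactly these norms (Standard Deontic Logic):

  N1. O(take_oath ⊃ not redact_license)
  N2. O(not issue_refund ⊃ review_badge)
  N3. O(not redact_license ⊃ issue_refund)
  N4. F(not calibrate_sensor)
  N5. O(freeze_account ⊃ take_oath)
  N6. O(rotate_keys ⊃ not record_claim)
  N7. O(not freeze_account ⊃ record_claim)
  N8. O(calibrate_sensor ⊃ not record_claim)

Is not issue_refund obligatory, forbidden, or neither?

F(not calibrate_sensor) at premise 4 means O(calibrate_sensor).
With premise 8, O(calibrate_sensor ⊃ not record_claim), the K-axiom yields O(not record_claim).
Premise 7 is O(not freeze_account ⊃ record_claim); contrapositively O(not record_claim ⊃ freeze_account). Since O(not record_claim) holds, K gives O(freeze_account).
Premise 5 is O(freeze_account ⊃ take_oath); since O(freeze_account), deontic closure gives O(take_oath).
Applying K to premise 1 (O(take_oath ⊃ not redact_license)) and O(take_oath) yields O(not redact_license).
With premise 3, O(not redact_license ⊃ issue_refund), the K-axiom yields O(issue_refund).
Premises 2, 6 do not contribute to this derivation.
Thus O(issue_refund), which is F(not issue_refund): not issue_refund is forbidden.

Forbidden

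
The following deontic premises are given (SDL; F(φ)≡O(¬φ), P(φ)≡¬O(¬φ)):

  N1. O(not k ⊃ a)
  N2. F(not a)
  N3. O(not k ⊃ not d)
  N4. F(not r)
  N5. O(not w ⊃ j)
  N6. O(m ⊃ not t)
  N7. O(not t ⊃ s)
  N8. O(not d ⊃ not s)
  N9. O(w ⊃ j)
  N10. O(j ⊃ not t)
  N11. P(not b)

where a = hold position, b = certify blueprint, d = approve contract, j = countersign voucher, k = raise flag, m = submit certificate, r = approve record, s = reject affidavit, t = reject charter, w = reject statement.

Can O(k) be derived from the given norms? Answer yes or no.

Yes

Premises 5 and 9 are O(not w ⊃ j) and O(w ⊃ j); every ideal world satisfies not w or w, so in either case j holds — hence O(j).
From O(j) and premise 10, O(j ⊃ not t), we obtain O(not t).
Premise 7 is O(not t ⊃ s); since O(not t), deontic closure gives O(s).
Premise 8 is O(not d ⊃ not s); contrapositively O(s ⊃ d). Since O(s) holds, K gives O(d).
Premise 3 is O(not k ⊃ not d); contrapositively O(d ⊃ k). Since O(d) holds, K gives O(k).
Premises 1, 2, 4, 6, 11 do not contribute to this derivation.
So O(k) follows.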